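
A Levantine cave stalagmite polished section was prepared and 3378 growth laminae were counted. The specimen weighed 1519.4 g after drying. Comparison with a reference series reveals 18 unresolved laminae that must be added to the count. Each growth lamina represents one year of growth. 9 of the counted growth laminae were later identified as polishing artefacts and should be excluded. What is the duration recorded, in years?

Adjusted count: 3378 − 9 + 18 = 3387 growth laminae.
One growth lamina per year makes the duration 3387 years.

3387 yr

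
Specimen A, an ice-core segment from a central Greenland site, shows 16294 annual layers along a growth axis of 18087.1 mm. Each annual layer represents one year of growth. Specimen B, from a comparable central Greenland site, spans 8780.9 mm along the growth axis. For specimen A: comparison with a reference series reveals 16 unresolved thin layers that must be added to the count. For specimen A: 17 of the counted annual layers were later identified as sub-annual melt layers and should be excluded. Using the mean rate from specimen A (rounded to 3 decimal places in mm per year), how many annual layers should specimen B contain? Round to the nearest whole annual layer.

7911 annual layers

Specimen A: after corrections the count is 16294 − 17 + 16 = 16293 annual layers.
A: Mean rate = 18087.1 mm / 16293 years ≈ 1.110 mm per year.
For B, 8780.9 / 1.110 = 7910.72 years ≈ 7911 annual layers.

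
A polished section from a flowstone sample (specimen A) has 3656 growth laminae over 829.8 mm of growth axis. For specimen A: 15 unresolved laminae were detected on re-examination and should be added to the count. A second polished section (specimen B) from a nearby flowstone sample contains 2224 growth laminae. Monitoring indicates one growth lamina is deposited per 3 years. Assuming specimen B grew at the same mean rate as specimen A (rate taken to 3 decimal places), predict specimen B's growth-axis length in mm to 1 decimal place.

500.4 mm

Specimen A: correcting the raw count gives 3656 + 15 = 3671 true growth laminae.
Specimen A: 3671 growth laminae at 3 years each span 3671 × 3 = 11013 years.
A: Extension rate ≈ 829.8 / 11013 = 0.075 mm per year.
Specimen B: multiplying by 3 years per growth lamina: 2224 × 3 = 6672 years. B's length ≈ 0.075 × 6672 = 500.4 mm.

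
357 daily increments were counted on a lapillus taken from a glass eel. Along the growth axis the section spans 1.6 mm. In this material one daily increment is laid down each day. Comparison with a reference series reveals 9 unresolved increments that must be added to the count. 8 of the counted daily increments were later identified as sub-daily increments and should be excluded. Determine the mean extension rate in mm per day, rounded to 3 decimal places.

True daily increment count = 357 − 8 + 9 = 358.
1.6 mm over 358 days gives 1.6 / 358 ≈ 0.004 mm per day.

0.004 mm per day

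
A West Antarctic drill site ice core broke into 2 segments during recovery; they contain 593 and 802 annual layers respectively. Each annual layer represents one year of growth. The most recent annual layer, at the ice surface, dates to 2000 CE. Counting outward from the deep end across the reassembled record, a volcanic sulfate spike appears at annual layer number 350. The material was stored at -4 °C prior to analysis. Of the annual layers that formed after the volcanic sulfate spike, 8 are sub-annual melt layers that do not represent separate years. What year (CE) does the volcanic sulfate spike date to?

963 CE

Total annual layers = 593 + 802 = 1395.
Between annual layer 350 and the ice surface there are 1395 − 350 = 1045 annual layers.
Excluding 8 false annual layers: 1045 − 8 = 1037.
Counting back 1037 years from 2000 CE places the volcanic sulfate spike in 2000 − 1037 = 963 CE.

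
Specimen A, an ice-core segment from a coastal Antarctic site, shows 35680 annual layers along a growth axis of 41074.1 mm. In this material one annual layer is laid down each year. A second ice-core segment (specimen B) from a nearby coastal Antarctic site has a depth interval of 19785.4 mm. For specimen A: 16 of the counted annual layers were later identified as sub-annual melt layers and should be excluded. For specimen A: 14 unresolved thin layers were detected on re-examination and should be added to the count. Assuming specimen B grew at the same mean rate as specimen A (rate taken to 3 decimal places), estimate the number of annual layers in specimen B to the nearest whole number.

Specimen A: after corrections the count is 35680 − 16 + 14 = 35678 annual layers.
A: Extension rate ≈ 41074.1 / 35678 = 1.151 mm/year.
B spans 19785.4 / 1.151 = 17189.75 years ≈ 17190 annual layers.

17190 annual layers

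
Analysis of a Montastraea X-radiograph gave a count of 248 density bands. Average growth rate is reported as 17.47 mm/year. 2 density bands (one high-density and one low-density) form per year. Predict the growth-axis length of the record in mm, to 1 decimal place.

2166.3 mm

248 density bands at 2 per year is 248 / 2 = 124 years.
Length ≈ 17.47 × 124 = 2166.3 mm.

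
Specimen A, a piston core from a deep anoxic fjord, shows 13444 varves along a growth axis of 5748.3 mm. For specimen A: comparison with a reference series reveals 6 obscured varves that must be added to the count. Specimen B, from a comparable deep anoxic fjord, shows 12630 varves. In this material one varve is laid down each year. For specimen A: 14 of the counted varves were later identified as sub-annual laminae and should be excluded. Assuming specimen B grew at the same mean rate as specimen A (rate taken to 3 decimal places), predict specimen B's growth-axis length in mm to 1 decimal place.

Specimen A: adjusted count: 13444 − 14 + 6 = 13436 varves.
A: Mean rate = 5748.3 mm / 13436 years ≈ 0.428 mm per year.
B's length ≈ 0.428 × 12630 = 5405.6 mm.

5405.6 mm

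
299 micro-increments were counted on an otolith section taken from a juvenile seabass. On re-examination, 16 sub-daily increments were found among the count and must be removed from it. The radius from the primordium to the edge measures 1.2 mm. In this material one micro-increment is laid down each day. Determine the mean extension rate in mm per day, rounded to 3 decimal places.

After corrections the count is 299 − 16 = 283 micro-increments.
1.2 mm over 283 days gives 1.2 / 283 ≈ 0.004 mm per day.

0.004 mm per day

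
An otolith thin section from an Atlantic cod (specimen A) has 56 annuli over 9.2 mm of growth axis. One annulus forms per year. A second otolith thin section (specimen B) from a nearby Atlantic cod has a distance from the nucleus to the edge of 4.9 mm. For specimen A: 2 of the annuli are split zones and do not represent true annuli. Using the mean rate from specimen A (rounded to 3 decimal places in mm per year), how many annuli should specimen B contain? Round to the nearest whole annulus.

29 annuli

Specimen A: after corrections the count is 56 − 2 = 54 annuli.
A: Extension rate ≈ 9.2 / 54 = 0.170 mm per year.
For B, 4.9 / 0.170 = 28.82 years ≈ 29 annuli.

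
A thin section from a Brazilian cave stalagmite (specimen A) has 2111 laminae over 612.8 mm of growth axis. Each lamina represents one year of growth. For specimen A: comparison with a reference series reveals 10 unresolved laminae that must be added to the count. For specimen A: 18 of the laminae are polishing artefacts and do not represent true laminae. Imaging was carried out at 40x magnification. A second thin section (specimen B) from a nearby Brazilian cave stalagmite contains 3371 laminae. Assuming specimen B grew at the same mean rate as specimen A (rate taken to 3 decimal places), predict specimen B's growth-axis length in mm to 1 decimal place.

Specimen A: correcting the raw count gives 2111 − 18 + 10 = 2103 true laminae.
A: Extension rate ≈ 612.8 / 2103 = 0.291 mm per year.
For B, 0.291 mm/year × 3371 years = 981.0 mm.

981.0 mm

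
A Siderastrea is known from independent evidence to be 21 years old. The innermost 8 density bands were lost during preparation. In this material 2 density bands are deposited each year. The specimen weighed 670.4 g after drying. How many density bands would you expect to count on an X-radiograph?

With 2 density bands per year, 21 years would produce 21 × 2 = 42 density bands.
42 − 8 missed = 34 density bands expected in the prepared section.

34 density bands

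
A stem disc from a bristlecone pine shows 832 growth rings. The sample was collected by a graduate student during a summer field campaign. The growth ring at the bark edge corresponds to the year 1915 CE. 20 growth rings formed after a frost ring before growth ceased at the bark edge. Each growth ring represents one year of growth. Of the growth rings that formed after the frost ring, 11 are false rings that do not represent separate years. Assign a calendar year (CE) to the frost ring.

1906 CE

There are 20 growth rings younger than the frost ring.
Excluding 11 false growth rings: 20 − 11 = 9.
1915 − 9 = 1906 CE.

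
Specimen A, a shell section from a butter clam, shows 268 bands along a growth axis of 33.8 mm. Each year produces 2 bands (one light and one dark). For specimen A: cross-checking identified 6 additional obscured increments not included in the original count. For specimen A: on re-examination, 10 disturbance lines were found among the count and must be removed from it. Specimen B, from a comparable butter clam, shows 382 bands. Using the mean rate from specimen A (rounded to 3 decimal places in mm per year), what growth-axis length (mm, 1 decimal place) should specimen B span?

48.9 mm

Specimen A: true band count = 268 − 10 + 6 = 264.
Specimen A: dividing by 2 bands per year: 264 / 2 = 132 years.
A: Extension rate ≈ 33.8 / 132 = 0.256 mm per year.
Specimen B: dividing by 2 bands per year: 382 / 2 = 191 years. For B, 0.256 mm/year × 191 years = 48.9 mm.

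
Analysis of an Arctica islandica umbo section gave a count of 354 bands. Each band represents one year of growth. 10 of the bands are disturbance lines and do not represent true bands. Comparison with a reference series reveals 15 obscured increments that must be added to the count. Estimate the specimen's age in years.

Correcting the raw count gives 354 − 10 + 15 = 359 true bands.
With a one-to-one band periodicity this is 359 years.

359 yr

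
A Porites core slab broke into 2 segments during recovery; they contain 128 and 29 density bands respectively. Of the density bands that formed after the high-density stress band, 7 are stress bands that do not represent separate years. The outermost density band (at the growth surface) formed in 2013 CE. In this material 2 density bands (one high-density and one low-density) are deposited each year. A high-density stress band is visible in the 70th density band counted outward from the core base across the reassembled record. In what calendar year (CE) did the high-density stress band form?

1973 CE

Total density bands = 128 + 29 = 157.
Between density band 70 and the growth surface there are 157 − 70 = 87 density bands.
Excluding 7 false density bands: 87 − 7 = 80.
Dividing by 2 density bands per year: 80 / 2 = 40 years.
2013 − 40 = 1973 CE.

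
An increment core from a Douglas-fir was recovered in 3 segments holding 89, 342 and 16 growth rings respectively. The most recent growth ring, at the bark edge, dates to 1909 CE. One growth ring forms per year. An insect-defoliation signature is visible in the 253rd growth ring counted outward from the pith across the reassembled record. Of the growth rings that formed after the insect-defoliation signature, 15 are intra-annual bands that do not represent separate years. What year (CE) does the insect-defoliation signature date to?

1730 CE

Total growth rings = 89 + 342 + 16 = 447.
447 − 253 = 194 growth rings lie beyond the insect-defoliation signature toward the bark edge.
Excluding 15 false growth rings: 194 − 15 = 179.
Counting back 179 years from 1909 CE places the insect-defoliation signature in 1909 − 179 = 1730 CE.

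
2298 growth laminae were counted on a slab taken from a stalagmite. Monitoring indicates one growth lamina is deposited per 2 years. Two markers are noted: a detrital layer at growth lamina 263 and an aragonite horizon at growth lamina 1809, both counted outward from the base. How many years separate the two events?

3092 yr

Separation: 1809 − 263 = 1546 growth laminae.
At 2 years per growth lamina, 1546 × 2 = 3092 years.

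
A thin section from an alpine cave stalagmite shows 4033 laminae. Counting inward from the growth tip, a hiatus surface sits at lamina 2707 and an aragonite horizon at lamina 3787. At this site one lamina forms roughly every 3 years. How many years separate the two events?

Separation: 3787 − 2707 = 1080 laminae.
Multiplying by 3 years per lamina: 1080 × 3 = 3240 years.

3240 years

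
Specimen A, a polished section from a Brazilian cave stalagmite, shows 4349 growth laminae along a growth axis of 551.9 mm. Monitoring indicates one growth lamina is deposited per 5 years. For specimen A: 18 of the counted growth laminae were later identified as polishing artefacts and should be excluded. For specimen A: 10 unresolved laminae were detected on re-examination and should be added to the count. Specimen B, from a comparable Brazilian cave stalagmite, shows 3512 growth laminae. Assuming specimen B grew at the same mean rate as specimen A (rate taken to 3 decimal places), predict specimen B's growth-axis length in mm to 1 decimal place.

439.0 mm

Specimen A: correcting the raw count gives 4349 − 18 + 10 = 4341 true growth laminae.
Specimen A: multiplying by 5 years per growth lamina: 4341 × 5 = 21705 years.
A: Mean rate = 551.9 mm / 21705 years ≈ 0.025 mm/yr.
Specimen B: 3512 growth laminae at 5 years each span 3512 × 5 = 17560 years. B's length ≈ 0.025 × 17560 = 439.0 mm.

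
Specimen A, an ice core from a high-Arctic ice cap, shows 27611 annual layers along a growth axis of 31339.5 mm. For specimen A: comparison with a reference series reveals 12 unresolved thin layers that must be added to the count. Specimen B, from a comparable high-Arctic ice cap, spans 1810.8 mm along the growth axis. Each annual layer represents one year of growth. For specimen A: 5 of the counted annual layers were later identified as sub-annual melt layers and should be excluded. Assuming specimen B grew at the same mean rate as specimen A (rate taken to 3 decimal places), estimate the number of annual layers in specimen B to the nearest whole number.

1595 annual layers

Specimen A: true annual layer count = 27611 − 5 + 12 = 27618.
A: 31339.5 mm over 27618 years gives 31339.5 / 27618 ≈ 1.135 mm/yr.
B spans 1810.8 / 1.135 = 1595.42 years ≈ 1595 annual layers.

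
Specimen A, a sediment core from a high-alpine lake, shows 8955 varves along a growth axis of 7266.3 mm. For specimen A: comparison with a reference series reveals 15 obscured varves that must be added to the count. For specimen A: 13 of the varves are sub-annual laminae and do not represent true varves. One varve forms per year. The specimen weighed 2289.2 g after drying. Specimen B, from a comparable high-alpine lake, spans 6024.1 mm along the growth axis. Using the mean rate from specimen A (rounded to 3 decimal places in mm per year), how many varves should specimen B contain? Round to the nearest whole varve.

Specimen A: correcting the raw count gives 8955 − 13 + 15 = 8957 true varves.
A: Extension rate ≈ 7266.3 / 8957 = 0.811 mm/yr.
Specimen B: 6024.1 mm / 0.811 mm per year = 7427.99 years ≈ 7428 varves.

7428 varves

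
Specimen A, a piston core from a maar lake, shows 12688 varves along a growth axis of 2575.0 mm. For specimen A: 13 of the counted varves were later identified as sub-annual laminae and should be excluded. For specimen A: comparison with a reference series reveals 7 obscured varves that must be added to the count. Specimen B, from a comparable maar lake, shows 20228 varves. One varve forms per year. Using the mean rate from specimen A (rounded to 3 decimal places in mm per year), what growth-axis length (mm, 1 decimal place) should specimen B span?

Specimen A: after corrections the count is 12688 − 13 + 7 = 12682 varves.
A: Extension rate ≈ 2575.0 / 12682 = 0.203 mm/year.
Length of B = 0.203 × 20228 = 4106.3 mm.

4106.3 mm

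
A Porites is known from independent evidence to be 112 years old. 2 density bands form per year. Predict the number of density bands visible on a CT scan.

224 density bands

112 years at 2 density bands per year gives 112 × 2 = 224 density bands.
So 224 density bands should be present.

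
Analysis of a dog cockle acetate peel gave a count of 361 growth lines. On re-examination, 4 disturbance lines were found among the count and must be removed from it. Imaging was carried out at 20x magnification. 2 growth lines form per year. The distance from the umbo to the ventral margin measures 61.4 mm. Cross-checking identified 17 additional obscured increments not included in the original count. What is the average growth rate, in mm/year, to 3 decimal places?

True growth line count = 361 − 4 + 17 = 374.
374 growth lines at 2 per year is 374 / 2 = 187 years.
Extension rate ≈ 61.4 / 187 = 0.328 mm/year.

0.328 mm/year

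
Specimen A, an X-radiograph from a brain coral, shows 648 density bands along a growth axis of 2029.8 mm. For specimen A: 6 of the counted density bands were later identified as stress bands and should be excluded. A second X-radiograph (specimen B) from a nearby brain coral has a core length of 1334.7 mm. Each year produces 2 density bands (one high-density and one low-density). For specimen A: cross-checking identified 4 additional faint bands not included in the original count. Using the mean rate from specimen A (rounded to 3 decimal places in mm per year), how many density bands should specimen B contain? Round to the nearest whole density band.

425 density bands

Specimen A: adjusted count: 648 − 6 + 4 = 646 density bands.
Specimen A: with 2 density bands per year, 646 / 2 = 323 years.
A: 2029.8 mm over 323 years gives 2029.8 / 323 ≈ 6.284 mm/yr.
B spans 1334.7 / 6.284 = 212.40 years; at 2 density bands per year that is 212.40 × 2 ≈ 425 density bands.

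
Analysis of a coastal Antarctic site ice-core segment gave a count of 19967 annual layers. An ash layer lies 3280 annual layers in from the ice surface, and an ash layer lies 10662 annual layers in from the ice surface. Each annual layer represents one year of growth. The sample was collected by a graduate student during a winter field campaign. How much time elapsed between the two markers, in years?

10662 − 3280 = 7382 annual layers lie between the two events.
That is 7382 years at one annual layer per year.

7382 years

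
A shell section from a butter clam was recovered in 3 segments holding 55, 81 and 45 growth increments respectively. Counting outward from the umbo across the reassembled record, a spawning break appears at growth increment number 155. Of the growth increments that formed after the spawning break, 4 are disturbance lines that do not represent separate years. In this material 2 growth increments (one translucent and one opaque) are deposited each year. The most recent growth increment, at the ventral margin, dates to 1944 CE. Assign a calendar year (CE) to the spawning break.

1933 CE

Total growth increments = 55 + 81 + 45 = 181.
Between growth increment 155 and the ventral margin there are 181 − 155 = 26 growth increments.
Excluding 4 false growth increments: 26 − 4 = 22.
22 growth increments at 2 per year is 22 / 2 = 11 years.
The growth increment at the ventral margin is 1944 CE, so the spawning break dates to 1944 − 11 = 1933 CE.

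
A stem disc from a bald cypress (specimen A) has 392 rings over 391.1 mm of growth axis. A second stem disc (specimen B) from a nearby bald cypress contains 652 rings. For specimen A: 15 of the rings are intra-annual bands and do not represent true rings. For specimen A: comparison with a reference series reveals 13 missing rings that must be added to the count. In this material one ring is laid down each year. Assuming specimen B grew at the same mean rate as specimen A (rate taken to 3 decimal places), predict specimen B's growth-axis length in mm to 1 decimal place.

654.0 mm

Specimen A: true ring count = 392 − 15 + 13 = 390.
A: Extension rate ≈ 391.1 / 390 = 1.003 mm per year.
Length of B = 1.003 × 652 = 654.0 mm.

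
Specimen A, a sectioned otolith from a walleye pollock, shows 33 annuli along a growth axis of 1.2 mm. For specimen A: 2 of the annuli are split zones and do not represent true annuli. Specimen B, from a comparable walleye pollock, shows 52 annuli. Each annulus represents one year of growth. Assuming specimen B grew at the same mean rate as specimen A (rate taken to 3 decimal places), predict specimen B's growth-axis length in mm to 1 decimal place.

2.0 mm

Specimen A: adjusted count: 33 − 2 = 31 annuli.
A: Mean rate = 1.2 mm / 31 years ≈ 0.039 mm/yr.
For B, 0.039 mm/year × 52 years = 2.0 mm.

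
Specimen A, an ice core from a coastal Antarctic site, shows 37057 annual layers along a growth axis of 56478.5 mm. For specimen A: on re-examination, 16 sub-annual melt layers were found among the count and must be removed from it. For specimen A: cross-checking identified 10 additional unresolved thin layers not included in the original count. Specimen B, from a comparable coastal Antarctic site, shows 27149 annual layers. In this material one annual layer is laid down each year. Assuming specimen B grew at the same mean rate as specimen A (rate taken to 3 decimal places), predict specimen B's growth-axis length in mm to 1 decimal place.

41375.1 mm

Specimen A: after corrections the count is 37057 − 16 + 10 = 37051 annual layers.
A: Mean rate = 56478.5 mm / 37051 years ≈ 1.524 mm/year.
Length of B = 1.524 × 27149 = 41375.1 mm.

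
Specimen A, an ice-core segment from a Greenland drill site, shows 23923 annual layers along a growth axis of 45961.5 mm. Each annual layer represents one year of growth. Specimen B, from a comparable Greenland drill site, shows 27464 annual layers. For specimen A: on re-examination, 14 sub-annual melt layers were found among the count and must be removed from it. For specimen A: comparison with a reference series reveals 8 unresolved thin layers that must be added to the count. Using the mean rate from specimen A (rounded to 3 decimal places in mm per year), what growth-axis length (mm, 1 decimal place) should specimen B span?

52785.8 mm

Specimen A: after corrections the count is 23923 − 14 + 8 = 23917 annual layers.
A: Mean rate = 45961.5 mm / 23917 years ≈ 1.922 mm/yr.
For B, 1.922 mm/year × 27464 years = 52785.8 mm.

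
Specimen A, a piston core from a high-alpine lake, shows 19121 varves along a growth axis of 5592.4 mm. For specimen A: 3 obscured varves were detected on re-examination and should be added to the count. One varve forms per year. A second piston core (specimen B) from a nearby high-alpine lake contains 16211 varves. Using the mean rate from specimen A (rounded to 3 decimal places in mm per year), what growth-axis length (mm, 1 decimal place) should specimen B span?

4733.6 mm

Specimen A: adjusted count: 19121 + 3 = 19124 varves.
A: 5592.4 mm over 19124 years gives 5592.4 / 19124 ≈ 0.292 mm/yr.
B's length ≈ 0.292 × 16211 = 4733.6 mm.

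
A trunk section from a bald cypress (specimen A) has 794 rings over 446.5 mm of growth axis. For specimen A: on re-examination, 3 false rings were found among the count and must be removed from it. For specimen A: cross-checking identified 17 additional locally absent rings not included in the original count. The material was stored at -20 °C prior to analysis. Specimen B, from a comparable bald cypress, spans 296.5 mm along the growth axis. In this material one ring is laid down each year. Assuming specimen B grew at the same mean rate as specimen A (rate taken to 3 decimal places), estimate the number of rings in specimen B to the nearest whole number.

536 rings

Specimen A: adjusted count: 794 − 3 + 17 = 808 rings.
A: Extension rate ≈ 446.5 / 808 = 0.553 mm per year.
For B, 296.5 / 0.553 = 536.17 years ≈ 536 rings.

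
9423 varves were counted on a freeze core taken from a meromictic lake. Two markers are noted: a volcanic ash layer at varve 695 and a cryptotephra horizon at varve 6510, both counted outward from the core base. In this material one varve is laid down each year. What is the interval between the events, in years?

5815 yr

6510 − 695 = 5815 varves lie between the two events.
That is 5815 years at one varve per year.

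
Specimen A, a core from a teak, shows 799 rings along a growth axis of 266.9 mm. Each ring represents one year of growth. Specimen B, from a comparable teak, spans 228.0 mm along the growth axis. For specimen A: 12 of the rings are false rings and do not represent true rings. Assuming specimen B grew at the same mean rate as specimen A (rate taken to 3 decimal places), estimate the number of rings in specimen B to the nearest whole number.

Specimen A: after corrections the count is 799 − 12 = 787 rings.
A: Extension rate ≈ 266.9 / 787 = 0.339 mm/year.
Specimen B: 228.0 mm / 0.339 mm per year = 672.57 years ≈ 673 rings.

673 rings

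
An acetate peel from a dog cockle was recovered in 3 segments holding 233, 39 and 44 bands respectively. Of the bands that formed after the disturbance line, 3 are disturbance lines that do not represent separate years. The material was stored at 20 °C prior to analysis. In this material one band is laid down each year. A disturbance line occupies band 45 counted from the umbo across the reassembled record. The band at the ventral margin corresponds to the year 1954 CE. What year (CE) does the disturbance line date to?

1686 CE

Total bands = 233 + 39 + 44 = 316.
316 − 45 = 271 bands lie beyond the disturbance line toward the ventral margin.
271 − 3 false = 268 true bands after the disturbance line.
The band at the ventral margin is 1954 CE, so the disturbance line dates to 1954 − 268 = 1686 CE.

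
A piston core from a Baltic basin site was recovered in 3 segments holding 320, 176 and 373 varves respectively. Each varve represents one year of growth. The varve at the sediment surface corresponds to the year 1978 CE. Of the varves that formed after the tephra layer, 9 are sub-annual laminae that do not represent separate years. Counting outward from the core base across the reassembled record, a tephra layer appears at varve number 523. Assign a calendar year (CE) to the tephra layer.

1641 CE

Total varves = 320 + 176 + 373 = 869.
Between varve 523 and the sediment surface there are 869 − 523 = 346 varves.
Removing the 9 false varves leaves 346 − 9 = 337 true varves beyond the tephra layer.
Counting back 337 years from 1978 CE places the tephra layer in 1978 − 337 = 1641 CE.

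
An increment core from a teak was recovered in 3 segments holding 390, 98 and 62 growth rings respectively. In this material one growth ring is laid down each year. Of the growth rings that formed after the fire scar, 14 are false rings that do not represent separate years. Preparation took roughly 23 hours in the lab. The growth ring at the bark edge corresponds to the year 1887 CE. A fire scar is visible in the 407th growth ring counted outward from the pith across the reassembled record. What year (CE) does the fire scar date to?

1758 CE

Total growth rings = 390 + 98 + 62 = 550.
Between growth ring 407 and the bark edge there are 550 − 407 = 143 growth rings.
Excluding 14 false growth rings: 143 − 14 = 129.
1887 − 129 = 1758 CE.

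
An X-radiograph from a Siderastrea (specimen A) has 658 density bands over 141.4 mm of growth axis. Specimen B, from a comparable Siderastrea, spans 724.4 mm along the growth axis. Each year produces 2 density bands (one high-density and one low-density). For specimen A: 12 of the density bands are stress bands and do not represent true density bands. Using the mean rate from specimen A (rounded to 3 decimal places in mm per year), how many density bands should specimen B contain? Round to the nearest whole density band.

3308 density bands

Specimen A: adjusted count: 658 − 12 = 646 density bands.
Specimen A: with 2 density bands per year, 646 / 2 = 323 years.
A: Mean rate = 141.4 mm / 323 years ≈ 0.438 mm/yr.
Specimen B: 724.4 mm / 0.438 mm per year = 1653.88 years; at 2 density bands per year that is 1653.88 × 2 ≈ 3308 density bands.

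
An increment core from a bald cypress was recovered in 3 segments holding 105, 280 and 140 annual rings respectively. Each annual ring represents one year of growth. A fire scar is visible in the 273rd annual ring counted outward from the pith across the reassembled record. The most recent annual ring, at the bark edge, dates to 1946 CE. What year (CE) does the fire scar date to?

1694 CE

Total annual rings = 105 + 280 + 140 = 525.
525 − 273 = 252 annual rings lie beyond the fire scar toward the bark edge.
The annual ring at the bark edge is 1946 CE, so the fire scar dates to 1946 − 252 = 1694 CE.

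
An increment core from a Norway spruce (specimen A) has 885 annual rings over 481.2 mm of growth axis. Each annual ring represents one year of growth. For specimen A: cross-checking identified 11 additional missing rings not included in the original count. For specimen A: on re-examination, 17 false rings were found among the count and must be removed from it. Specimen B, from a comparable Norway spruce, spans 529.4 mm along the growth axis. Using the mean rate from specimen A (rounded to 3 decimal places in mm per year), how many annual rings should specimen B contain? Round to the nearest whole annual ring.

968 annual rings

Specimen A: correcting the raw count gives 885 − 17 + 11 = 879 true annual rings.
A: Extension rate ≈ 481.2 / 879 = 0.547 mm per year.
Specimen B: 529.4 mm / 0.547 mm per year = 967.82 years ≈ 968 annual rings.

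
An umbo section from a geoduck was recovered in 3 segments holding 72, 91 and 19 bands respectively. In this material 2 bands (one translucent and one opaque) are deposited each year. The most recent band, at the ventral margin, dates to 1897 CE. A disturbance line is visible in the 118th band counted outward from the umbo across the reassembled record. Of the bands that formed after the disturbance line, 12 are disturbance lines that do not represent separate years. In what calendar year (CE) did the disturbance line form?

Total bands = 72 + 91 + 19 = 182.
The disturbance line sits at band 118 from the umbo, so 182 − 118 = 64 bands formed after it.
64 − 12 false = 52 true bands after the disturbance line.
Dividing by 2 bands per year: 52 / 2 = 26 years.
1897 − 26 = 1871 CE.

1871 CE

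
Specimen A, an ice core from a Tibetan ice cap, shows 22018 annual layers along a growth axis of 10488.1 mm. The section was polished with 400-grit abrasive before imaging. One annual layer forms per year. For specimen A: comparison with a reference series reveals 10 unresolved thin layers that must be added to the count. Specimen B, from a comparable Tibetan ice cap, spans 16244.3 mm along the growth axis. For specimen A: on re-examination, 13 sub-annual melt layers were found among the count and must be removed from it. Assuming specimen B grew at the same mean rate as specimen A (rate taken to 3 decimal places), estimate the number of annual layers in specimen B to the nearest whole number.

34127 annual layers

Specimen A: after corrections the count is 22018 − 13 + 10 = 22015 annual layers.
A: Mean rate = 10488.1 mm / 22015 years ≈ 0.476 mm per year.
For B, 16244.3 / 0.476 = 34126.68 years ≈ 34127 annual layers.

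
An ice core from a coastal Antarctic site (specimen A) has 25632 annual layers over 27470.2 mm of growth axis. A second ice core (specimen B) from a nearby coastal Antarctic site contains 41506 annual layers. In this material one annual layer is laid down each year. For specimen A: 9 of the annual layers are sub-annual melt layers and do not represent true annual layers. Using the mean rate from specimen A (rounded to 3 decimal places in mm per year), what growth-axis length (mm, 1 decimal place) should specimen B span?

Specimen A: adjusted count: 25632 − 9 = 25623 annual layers.
A: Mean rate = 27470.2 mm / 25623 years ≈ 1.072 mm/yr.
B's length ≈ 1.072 × 41506 = 44494.4 mm.

44494.4 mm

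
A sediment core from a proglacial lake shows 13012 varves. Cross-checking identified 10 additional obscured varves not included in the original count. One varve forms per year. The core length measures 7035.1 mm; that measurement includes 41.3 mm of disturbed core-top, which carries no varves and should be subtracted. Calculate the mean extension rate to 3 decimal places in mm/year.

Adjusted count: 13012 + 10 = 13022 varves.
Net length = 7035.1 − 41.3 = 6993.8 mm.
6993.8 mm over 13022 years gives 6993.8 / 13022 ≈ 0.537 mm/year.

0.537 mm/year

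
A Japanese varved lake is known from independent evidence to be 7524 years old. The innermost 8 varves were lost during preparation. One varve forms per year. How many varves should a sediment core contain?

7516 varves

At one varve per year, 7524 years correspond to 7524 varves.
Less the 8 uncaptured varves: 7524 − 8 = 7516.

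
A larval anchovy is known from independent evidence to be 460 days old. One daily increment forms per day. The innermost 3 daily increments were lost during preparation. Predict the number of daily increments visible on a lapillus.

457 daily increments

Expected daily increments over 460 days: 460.
Less the 3 uncaptured daily increments: 460 − 3 = 457.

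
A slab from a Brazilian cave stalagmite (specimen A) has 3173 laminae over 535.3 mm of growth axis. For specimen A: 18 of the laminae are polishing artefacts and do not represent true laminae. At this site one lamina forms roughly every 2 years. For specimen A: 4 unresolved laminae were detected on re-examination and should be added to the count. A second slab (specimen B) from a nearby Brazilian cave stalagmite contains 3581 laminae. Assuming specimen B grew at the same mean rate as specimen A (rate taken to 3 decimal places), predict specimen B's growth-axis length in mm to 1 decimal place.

608.8 mm

Specimen A: adjusted count: 3173 − 18 + 4 = 3159 laminae.
Specimen A: at 2 years per lamina, 3159 × 2 = 6318 years.
A: Extension rate ≈ 535.3 / 6318 = 0.085 mm per year.
Specimen B: multiplying by 2 years per lamina: 3581 × 2 = 7162 years. For B, 0.085 mm/year × 7162 years = 608.8 mm.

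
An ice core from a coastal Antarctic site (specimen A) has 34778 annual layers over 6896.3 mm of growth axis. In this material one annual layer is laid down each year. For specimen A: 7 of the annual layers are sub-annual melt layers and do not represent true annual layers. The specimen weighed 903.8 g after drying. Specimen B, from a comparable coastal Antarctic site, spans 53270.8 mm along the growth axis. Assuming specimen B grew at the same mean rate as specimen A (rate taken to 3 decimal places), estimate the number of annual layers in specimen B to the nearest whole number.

Specimen A: adjusted count: 34778 − 7 = 34771 annual layers.
A: Mean rate = 6896.3 mm / 34771 years ≈ 0.198 mm/year.
Specimen B: 53270.8 mm / 0.198 mm per year = 269044.44 years ≈ 269044 annual layers.

269044 annual layers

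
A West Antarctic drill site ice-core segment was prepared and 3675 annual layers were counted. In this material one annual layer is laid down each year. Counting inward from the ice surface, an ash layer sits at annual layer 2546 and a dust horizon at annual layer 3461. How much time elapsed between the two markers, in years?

The two markers are separated by 3461 − 2546 = 915 annual layers.
One annual layer per year makes the interval 915 years.

915 yr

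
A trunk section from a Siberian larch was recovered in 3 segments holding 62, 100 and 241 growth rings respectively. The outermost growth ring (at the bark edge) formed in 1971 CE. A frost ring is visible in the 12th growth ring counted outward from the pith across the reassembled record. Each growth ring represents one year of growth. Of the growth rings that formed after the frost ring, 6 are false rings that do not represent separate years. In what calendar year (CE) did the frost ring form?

1586 CE

Total growth rings = 62 + 100 + 241 = 403.
Between growth ring 12 and the bark edge there are 403 − 12 = 391 growth rings.
Excluding 6 false growth rings: 391 − 6 = 385.
The growth ring at the bark edge is 1971 CE, so the frost ring dates to 1971 − 385 = 1586 CE.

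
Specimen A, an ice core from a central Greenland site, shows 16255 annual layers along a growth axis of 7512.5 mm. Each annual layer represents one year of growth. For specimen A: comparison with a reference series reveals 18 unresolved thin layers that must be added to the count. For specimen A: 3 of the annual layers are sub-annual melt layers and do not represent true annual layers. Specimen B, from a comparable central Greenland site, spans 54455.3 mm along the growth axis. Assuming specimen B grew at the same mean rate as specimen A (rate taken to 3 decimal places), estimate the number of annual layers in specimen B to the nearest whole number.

117869 annual layers

Specimen A: adjusted count: 16255 − 3 + 18 = 16270 annual layers.
A: 7512.5 mm over 16270 years gives 7512.5 / 16270 ≈ 0.462 mm/yr.
B spans 54455.3 / 0.462 = 117868.61 years ≈ 117869 annual layers.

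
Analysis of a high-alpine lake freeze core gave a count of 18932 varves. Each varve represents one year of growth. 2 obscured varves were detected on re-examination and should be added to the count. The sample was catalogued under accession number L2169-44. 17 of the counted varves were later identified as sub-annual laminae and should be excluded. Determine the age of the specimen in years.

18917 years

Adjusted count: 18932 − 17 + 2 = 18917 varves.
With a one-to-one varve periodicity this is 18917 years.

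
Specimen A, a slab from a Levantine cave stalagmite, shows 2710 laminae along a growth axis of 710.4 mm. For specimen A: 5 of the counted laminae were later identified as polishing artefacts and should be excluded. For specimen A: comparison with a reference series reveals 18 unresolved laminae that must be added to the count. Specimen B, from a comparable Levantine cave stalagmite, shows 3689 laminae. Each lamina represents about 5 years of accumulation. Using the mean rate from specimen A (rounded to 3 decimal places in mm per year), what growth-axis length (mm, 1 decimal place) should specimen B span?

959.1 mm

Specimen A: adjusted count: 2710 − 5 + 18 = 2723 laminae.
Specimen A: 2723 laminae at 5 years each span 2723 × 5 = 13615 years.
A: Extension rate ≈ 710.4 / 13615 = 0.052 mm/year.
Specimen B: 3689 laminae at 5 years each span 3689 × 5 = 18445 years. Length of B = 0.052 × 18445 = 959.1 mm.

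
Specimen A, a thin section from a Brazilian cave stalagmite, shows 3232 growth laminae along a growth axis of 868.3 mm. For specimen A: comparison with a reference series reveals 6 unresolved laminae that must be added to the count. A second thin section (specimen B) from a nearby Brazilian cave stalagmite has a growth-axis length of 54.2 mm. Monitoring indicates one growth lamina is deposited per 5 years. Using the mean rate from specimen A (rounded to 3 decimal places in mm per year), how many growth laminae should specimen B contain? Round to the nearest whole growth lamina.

Specimen A: adjusted count: 3232 + 6 = 3238 growth laminae.
Specimen A: 3238 growth laminae at 5 years each span 3238 × 5 = 16190 years.
A: Mean rate = 868.3 mm / 16190 years ≈ 0.054 mm/year.
Specimen B: 54.2 mm / 0.054 mm per year = 1003.70 years; at 5 years per growth lamina that is 1003.70 / 5 ≈ 201 growth laminae.

201 growth laminae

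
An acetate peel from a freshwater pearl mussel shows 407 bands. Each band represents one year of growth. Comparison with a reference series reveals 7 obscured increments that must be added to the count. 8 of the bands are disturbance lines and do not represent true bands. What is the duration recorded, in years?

406 years

Correcting the raw count gives 407 − 8 + 7 = 406 true bands.
With a one-to-one band periodicity this is 406 years.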